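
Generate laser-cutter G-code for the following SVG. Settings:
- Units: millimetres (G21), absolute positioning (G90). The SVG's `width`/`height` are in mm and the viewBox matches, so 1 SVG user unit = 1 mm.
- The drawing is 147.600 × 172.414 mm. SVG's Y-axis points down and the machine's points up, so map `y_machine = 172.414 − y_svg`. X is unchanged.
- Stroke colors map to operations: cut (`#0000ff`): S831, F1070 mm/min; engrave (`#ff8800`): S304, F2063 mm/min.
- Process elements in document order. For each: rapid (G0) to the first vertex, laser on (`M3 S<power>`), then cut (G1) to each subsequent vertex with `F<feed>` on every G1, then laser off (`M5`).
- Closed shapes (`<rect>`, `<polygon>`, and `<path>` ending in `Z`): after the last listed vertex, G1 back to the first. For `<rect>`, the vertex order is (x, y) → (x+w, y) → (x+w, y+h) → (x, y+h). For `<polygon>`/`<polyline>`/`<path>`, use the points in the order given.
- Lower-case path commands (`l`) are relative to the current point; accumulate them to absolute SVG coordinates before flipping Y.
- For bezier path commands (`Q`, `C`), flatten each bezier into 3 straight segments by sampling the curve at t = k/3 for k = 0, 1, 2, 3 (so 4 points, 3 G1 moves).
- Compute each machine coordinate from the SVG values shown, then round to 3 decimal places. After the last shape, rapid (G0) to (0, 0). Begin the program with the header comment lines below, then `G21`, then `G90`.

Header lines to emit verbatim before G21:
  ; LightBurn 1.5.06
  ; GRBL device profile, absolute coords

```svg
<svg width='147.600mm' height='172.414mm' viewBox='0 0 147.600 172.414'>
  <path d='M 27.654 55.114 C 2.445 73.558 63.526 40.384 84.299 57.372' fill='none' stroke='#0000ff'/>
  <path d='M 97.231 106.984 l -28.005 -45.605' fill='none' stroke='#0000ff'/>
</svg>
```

; LightBurn 1.5.06
; GRBL device profile, absolute coords
G21
G90
G0 X27.654 Y117.300
M3 S831
G1 X26.520 Y112.292 F1070
G1 X54.779 Y119.079 F1070
G1 X84.299 Y115.042 F1070
M5
G0 X97.231 Y65.430
M3 S831
G1 X69.226 Y111.035 F1070
M5
G0 X0.000 Y0.000

1 u = 1 mm; y_m = 172.414 − y.

[1] `<path>` cubic bezier, #0000ff→cut S831 F1070: (27.654,117.300) → (26.520,112.292) → (54.779,119.079) → (84.299,115.042)

[2] `<path>` line segment, #0000ff→cut S831 F1070: (97.231,65.430) → (69.226,111.035)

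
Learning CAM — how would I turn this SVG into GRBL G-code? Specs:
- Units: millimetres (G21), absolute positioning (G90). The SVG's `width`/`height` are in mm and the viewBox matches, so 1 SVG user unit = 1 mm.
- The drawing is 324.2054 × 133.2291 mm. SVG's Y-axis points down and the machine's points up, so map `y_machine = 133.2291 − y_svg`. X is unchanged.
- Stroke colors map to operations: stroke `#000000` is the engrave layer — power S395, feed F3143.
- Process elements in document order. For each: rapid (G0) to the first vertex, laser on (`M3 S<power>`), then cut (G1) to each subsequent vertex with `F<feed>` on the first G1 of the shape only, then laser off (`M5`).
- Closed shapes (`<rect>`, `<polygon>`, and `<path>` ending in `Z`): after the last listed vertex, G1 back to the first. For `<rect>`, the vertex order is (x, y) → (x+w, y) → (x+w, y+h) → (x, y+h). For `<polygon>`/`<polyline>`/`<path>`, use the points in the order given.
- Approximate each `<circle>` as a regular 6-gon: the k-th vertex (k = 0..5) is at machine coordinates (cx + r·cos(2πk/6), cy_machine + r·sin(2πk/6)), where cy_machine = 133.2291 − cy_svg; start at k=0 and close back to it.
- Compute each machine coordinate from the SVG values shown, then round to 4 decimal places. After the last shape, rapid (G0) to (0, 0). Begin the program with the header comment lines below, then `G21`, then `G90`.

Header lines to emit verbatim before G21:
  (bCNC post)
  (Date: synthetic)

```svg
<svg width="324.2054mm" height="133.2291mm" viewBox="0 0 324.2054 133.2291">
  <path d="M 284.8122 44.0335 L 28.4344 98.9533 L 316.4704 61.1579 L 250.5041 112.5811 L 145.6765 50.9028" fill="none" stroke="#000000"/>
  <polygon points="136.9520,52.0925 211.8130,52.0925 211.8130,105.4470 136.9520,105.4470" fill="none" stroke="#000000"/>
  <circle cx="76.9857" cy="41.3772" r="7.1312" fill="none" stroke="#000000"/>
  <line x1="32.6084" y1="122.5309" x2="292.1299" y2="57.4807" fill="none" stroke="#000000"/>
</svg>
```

1 u = 1 mm; y_m = 133.2291 − y.

[1] `<path>` open polyline, #000000→engrave S395 F3143: (284.8122,89.1956) → (28.4344,34.2758) → (316.4704,72.0712) → (250.5041,20.6480) → (145.6765,82.3263)

[2] `<polygon>` rectangle, #000000→engrave S395 F3143: (136.9520,81.1366) → (211.8130,81.1366) → (211.8130,27.7821) → (136.9520,27.7821) → (136.9520,81.1366) (closed)

[3] `<circle>` circle, #000000→engrave S395 F3143: (84.1169,91.8519) → (80.5513,98.0277) → (73.4201,98.0277) → (69.8545,91.8519) → (73.4201,85.6761) → (80.5513,85.6761) → (84.1169,91.8519) (closed)

[4] `<line>` line segment, #000000→engrave S395 F3143: (32.6084,10.6982) → (292.1299,75.7484)

(bCNC post)
(Date: synthetic)
G21
G90
G0 X284.8122 Y89.1956
M3 S395
G1 X28.4344 Y34.2758 F3143
G1 X316.4704 Y72.0712
G1 X250.5041 Y20.6480
G1 X145.6765 Y82.3263
M5
G0 X136.9520 Y81.1366
M3 S395
G1 X211.8130 Y81.1366 F3143
G1 X211.8130 Y27.7821
G1 X136.9520 Y27.7821
G1 X136.9520 Y81.1366
M5
G0 X84.1169 Y91.8519
M3 S395
G1 X80.5513 Y98.0277 F3143
G1 X73.4201 Y98.0277
G1 X69.8545 Y91.8519
G1 X73.4201 Y85.6761
G1 X80.5513 Y85.6761
G1 X84.1169 Y91.8519
M5
G0 X32.6084 Y10.6982
M3 S395
G1 X292.1299 Y75.7484 F3143
M5
G0 X0.0000 Y0.0000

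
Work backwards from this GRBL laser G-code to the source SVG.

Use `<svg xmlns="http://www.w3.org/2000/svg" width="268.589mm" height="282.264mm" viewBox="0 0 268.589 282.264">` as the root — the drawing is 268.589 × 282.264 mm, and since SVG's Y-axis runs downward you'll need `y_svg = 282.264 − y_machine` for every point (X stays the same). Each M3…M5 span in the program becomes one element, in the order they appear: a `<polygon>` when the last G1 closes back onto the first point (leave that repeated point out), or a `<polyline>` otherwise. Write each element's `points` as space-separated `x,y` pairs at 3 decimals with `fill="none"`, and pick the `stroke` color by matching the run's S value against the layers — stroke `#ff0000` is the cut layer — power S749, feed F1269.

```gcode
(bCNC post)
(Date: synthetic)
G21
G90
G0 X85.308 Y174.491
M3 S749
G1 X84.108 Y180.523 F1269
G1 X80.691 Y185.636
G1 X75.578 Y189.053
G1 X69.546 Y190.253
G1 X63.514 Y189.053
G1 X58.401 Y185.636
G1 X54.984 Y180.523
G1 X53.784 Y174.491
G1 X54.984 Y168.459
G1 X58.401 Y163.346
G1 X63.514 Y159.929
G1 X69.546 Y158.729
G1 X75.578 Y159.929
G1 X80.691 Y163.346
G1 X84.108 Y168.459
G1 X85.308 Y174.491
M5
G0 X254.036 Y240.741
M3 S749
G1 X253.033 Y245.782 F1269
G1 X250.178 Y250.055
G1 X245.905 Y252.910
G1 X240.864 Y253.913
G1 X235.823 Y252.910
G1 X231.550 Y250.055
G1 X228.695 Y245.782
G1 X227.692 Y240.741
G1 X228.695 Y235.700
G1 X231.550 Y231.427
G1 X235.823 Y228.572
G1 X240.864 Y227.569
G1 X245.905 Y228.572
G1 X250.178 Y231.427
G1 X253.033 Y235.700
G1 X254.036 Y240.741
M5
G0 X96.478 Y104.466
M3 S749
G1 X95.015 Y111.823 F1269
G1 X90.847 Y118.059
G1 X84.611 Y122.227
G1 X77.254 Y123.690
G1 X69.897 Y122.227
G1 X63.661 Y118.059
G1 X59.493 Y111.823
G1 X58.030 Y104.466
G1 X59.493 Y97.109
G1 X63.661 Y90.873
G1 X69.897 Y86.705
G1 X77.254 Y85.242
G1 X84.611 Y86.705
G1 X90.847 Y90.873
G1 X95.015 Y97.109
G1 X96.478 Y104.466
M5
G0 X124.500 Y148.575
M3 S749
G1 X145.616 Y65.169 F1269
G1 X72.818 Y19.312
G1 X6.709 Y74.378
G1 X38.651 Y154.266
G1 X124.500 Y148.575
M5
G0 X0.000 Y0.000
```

<svg xmlns="http://www.w3.org/2000/svg" width="268.589mm" height="282.264mm" viewBox="0 0 268.589 282.264">
  <polygon points="85.308,107.773 84.108,101.741 80.691,96.628 75.578,93.211 69.546,92.011 63.514,93.211 58.401,96.628 54.984,101.741 53.784,107.773 54.984,113.805 58.401,118.918 63.514,122.335 69.546,123.535 75.578,122.335 80.691,118.918 84.108,113.805" fill="none" stroke="#ff0000"/>
  <polygon points="254.036,41.523 253.033,36.482 250.178,32.209 245.905,29.354 240.864,28.351 235.823,29.354 231.550,32.209 228.695,36.482 227.692,41.523 228.695,46.564 231.550,50.837 235.823,53.692 240.864,54.695 245.905,53.692 250.178,50.837 253.033,46.564" fill="none" stroke="#ff0000"/>
  <polygon points="96.478,177.798 95.015,170.441 90.847,164.205 84.611,160.037 77.254,158.574 69.897,160.037 63.661,164.205 59.493,170.441 58.030,177.798 59.493,185.155 63.661,191.391 69.897,195.559 77.254,197.022 84.611,195.559 90.847,191.391 95.015,185.155" fill="none" stroke="#ff0000"/>
  <polygon points="124.500,133.689 145.616,217.095 72.818,262.952 6.709,207.886 38.651,127.998" fill="none" stroke="#ff0000"/>
</svg>

Machine Y-up, SVG Y-down with viewBox height 282.264, so y_svg = 282.264 − y_machine; X carries over. Every run uses S749, so all elements get stroke `#ff0000` (cut).

Run 1: The run returns to its start, so emit a `<polygon>` with points (Y-flipped): 85.308,107.773 84.108,101.741 80.691,96.628 75.578,93.211 69.546,92.011 63.514,93.211 58.401,96.628 54.984,101.741 53.784,107.773 54.984,113.805 58.401,118.918 63.514,122.335 69.546,123.535 75.578,122.335 80.691,118.918 84.108,113.805.

Run 2: The run returns to its start, so emit a `<polygon>` with points (Y-flipped): 254.036,41.523 253.033,36.482 250.178,32.209 245.905,29.354 240.864,28.351 235.823,29.354 231.550,32.209 228.695,36.482 227.692,41.523 228.695,46.564 231.550,50.837 235.823,53.692 240.864,54.695 245.905,53.692 250.178,50.837 253.033,46.564.

Run 3: The run returns to its start, so emit a `<polygon>` with points (Y-flipped): 96.478,177.798 95.015,170.441 90.847,164.205 84.611,160.037 77.254,158.574 69.897,160.037 63.661,164.205 59.493,170.441 58.030,177.798 59.493,185.155 63.661,191.391 69.897,195.559 77.254,197.022 84.611,195.559 90.847,191.391 95.015,185.155.

Run 4: The run returns to its start, so emit a `<polygon>` with points (Y-flipped): 124.500,133.689 145.616,217.095 72.818,262.952 6.709,207.886 38.651,127.998.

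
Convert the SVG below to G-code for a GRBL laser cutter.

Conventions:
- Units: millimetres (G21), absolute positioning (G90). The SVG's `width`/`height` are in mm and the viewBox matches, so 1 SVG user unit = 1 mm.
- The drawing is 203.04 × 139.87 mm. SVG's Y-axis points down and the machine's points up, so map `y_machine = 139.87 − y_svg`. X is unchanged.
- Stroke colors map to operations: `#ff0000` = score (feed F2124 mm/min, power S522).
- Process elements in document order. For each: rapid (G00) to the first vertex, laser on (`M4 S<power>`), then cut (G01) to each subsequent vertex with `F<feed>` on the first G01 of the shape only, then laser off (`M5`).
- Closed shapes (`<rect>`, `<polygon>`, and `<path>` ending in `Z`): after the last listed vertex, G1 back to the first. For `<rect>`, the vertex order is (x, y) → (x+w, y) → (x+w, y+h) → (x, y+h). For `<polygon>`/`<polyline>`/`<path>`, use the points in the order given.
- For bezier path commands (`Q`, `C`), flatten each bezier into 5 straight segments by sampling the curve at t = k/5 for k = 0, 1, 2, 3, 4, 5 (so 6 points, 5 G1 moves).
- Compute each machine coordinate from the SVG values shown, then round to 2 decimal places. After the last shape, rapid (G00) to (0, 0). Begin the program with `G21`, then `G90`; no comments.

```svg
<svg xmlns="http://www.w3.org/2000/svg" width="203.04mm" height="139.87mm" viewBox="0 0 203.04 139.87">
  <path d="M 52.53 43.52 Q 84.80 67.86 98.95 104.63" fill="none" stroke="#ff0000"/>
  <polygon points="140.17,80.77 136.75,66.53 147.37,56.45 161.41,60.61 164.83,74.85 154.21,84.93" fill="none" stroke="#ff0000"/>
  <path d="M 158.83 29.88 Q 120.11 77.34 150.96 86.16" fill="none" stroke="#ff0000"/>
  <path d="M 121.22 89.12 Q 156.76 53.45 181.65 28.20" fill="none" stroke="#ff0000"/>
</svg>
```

G21
G90
G00 X52.53 Y96.35
M4 S522
G01 X64.71 Y86.12 F2124
G01 X75.45 Y74.89
G01 X84.73 Y62.67
G01 X92.57 Y49.45
G01 X98.95 Y35.24
M5
G00 X140.17 Y59.10
M4 S522
G01 X136.75 Y73.34 F2124
G01 X147.37 Y83.42
G01 X161.41 Y79.26
G01 X164.83 Y65.02
G01 X154.21 Y54.94
G01 X140.17 Y59.10
M5
G00 X158.83 Y109.99
M4 S522
G01 X146.12 Y92.55 F2124
G01 X138.99 Y78.20
G01 X137.41 Y66.95
G01 X141.40 Y58.78
G01 X150.96 Y53.71
M5
G00 X121.22 Y50.75
M4 S522
G01 X135.01 Y64.60 F2124
G01 X147.95 Y77.62
G01 X160.03 Y89.80
G01 X171.27 Y101.15
G01 X181.65 Y111.67
M5
G00 X0.00 Y0.00

1 u = 1 mm; y_m = 139.87 − y.

[1] `<path>` quadratic bezier, #ff0000→score S522 F2124: (52.53,96.35) → (64.71,86.12) → (75.45,74.89) → (84.73,62.67) → (92.57,49.45) → (98.95,35.24)

[2] `<polygon>` regular polygon, #ff0000→score S522 F2124: (140.17,59.10) → (136.75,73.34) → (147.37,83.42) → (161.41,79.26) → (164.83,65.02) → (154.21,54.94) → (140.17,59.10) (closed)

[3] `<path>` quadratic bezier, #ff0000→score S522 F2124: (158.83,109.99) → (146.12,92.55) → (138.99,78.20) → (137.41,66.95) → (141.40,58.78) → (150.96,53.71)

[4] `<path>` quadratic bezier, #ff0000→score S522 F2124: (121.22,50.75) → (135.01,64.60) → (147.95,77.62) → (160.03,89.80) → (171.27,101.15) → (181.65,111.67)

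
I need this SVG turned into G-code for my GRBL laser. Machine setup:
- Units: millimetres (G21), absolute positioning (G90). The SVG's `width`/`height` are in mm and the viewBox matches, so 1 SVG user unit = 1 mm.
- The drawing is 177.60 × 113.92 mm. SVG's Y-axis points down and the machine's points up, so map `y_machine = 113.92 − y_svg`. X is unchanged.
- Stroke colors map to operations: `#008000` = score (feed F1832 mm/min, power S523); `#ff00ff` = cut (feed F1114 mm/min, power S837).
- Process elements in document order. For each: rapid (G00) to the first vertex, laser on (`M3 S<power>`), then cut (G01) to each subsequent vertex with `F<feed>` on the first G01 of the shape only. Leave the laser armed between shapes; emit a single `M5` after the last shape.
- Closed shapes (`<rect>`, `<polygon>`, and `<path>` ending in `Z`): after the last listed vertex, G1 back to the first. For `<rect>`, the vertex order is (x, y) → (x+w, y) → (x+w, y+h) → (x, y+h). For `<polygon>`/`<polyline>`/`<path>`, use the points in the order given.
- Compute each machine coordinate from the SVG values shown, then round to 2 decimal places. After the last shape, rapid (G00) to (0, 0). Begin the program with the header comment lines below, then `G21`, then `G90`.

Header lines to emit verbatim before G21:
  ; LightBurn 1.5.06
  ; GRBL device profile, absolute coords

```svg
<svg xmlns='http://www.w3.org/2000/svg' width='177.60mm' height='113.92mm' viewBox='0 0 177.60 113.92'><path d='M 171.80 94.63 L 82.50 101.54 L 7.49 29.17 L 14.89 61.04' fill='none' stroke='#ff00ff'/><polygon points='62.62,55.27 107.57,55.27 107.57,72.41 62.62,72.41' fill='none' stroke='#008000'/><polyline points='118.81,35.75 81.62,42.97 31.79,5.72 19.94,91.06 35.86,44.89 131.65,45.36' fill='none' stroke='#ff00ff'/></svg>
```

1 u = 1 mm; y_m = 113.92 − y.

[1] `<path>` open polyline, #ff00ff→cut S837 F1114: (171.80,19.29) → (82.50,12.38) → (7.49,84.75) → (14.89,52.88)

[2] `<polygon>` rectangle, #008000→score S523 F1832: (62.62,58.65) → (107.57,58.65) → (107.57,41.51) → (62.62,41.51) → (62.62,58.65) (closed)

[3] `<polyline>` open polyline, #ff00ff→cut S837 F1114: (118.81,78.17) → (81.62,70.95) → (31.79,108.20) → (19.94,22.86) → (35.86,69.03) → (131.65,68.56)

; LightBurn 1.5.06
; GRBL device profile, absolute coords
G21
G90
G00 X171.80 Y19.29
M3 S837
G01 X82.50 Y12.38 F1114
G01 X7.49 Y84.75
G01 X14.89 Y52.88
G00 X62.62 Y58.65
M3 S523
G01 X107.57 Y58.65 F1832
G01 X107.57 Y41.51
G01 X62.62 Y41.51
G01 X62.62 Y58.65
G00 X118.81 Y78.17
M3 S837
G01 X81.62 Y70.95 F1114
G01 X31.79 Y108.20
G01 X19.94 Y22.86
G01 X35.86 Y69.03
G01 X131.65 Y68.56
M5
G00 X0.00 Y0.00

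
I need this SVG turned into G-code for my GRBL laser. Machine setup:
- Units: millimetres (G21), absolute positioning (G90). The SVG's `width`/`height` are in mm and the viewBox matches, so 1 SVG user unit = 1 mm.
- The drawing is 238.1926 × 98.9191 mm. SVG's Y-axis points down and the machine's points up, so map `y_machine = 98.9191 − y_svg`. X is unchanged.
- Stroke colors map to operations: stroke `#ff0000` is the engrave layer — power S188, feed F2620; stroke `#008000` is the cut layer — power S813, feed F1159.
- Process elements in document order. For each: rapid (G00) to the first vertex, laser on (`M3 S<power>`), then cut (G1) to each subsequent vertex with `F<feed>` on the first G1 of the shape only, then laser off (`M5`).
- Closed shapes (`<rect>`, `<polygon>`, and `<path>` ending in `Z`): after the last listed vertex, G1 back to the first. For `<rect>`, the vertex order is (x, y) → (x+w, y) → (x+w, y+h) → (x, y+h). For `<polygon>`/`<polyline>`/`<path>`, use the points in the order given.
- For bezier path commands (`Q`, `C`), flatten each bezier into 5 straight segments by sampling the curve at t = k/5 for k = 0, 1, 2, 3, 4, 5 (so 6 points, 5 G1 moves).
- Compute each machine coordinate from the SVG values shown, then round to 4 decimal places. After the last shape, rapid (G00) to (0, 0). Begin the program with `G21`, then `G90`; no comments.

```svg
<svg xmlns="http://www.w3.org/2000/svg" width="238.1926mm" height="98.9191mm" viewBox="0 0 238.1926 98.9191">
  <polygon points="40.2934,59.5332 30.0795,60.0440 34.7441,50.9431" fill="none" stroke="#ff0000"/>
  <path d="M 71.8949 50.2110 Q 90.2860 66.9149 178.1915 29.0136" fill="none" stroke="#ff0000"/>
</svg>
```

1 u = 1 mm; y_m = 98.9191 − y.

[1] `<polygon>` regular polygon, #ff0000→engrave S188 F2620: (40.2934,39.3859) → (30.0795,38.8751) → (34.7441,47.9760) → (40.2934,39.3859) (closed)

[2] `<path>` quadratic bezier, #ff0000→engrave S188 F2620: (71.8949,48.7081) → (82.0319,44.2107) → (97.7301,44.0818) → (118.9894,48.3213) → (145.8099,56.9292) → (178.1915,69.9055)

G21
G90
G00 X40.2934 Y39.3859
M3 S188
G1 X30.0795 Y38.8751 F2620
G1 X34.7441 Y47.9760
G1 X40.2934 Y39.3859
M5
G00 X71.8949 Y48.7081
M3 S188
G1 X82.0319 Y44.2107 F2620
G1 X97.7301 Y44.0818
G1 X118.9894 Y48.3213
G1 X145.8099 Y56.9292
G1 X178.1915 Y69.9055
M5
G00 X0.0000 Y0.0000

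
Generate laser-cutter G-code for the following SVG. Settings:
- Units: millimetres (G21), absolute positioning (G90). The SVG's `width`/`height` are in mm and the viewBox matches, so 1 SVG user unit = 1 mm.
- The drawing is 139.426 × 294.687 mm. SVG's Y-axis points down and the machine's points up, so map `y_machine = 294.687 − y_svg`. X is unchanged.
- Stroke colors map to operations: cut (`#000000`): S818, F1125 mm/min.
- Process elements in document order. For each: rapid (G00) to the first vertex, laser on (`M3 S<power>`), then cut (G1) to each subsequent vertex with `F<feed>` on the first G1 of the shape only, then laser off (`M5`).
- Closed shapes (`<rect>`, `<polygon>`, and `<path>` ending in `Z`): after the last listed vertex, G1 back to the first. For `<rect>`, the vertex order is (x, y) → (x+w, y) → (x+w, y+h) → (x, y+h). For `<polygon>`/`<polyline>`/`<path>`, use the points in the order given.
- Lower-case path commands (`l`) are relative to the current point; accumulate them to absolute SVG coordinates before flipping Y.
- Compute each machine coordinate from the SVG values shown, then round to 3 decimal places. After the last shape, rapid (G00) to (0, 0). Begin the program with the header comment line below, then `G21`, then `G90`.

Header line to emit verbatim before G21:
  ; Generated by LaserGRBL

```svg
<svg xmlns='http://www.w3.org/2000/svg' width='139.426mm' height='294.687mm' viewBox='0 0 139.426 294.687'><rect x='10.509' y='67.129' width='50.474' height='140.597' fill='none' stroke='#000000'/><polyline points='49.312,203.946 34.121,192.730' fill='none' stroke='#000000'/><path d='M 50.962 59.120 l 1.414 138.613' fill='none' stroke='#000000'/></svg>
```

Since the viewBox matches the mm dimensions, user units are millimetres directly. The only transform is the Y-flip y_m = 294.687 − y_svg.

Shape 1 is a rectangle drawn with `<rect>`. Its stroke #000000 means cut at S818, F1125. After flipping Y the toolpath is (10.509,227.558) → (60.983,227.558) → (60.983,86.961) → (10.509,86.961) → (10.509,227.558), returning to the start.

Shape 2 is a line segment drawn with `<polyline>`. Its stroke #000000 means cut at S818, F1125. After flipping Y the toolpath is (49.312,90.741) → (34.121,101.957).

Shape 3 is a line segment drawn with `<path>`. Its stroke #000000 means cut at S818, F1125. After flipping Y the toolpath is (50.962,235.567) → (52.376,96.954).

; Generated by LaserGRBL
G21
G90
G00 X10.509 Y227.558
M3 S818
G1 X60.983 Y227.558 F1125
G1 X60.983 Y86.961
G1 X10.509 Y86.961
G1 X10.509 Y227.558
M5
G00 X49.312 Y90.741
M3 S818
G1 X34.121 Y101.957 F1125
M5
G00 X50.962 Y235.567
M3 S818
G1 X52.376 Y96.954 F1125
M5
G00 X0.000 Y0.000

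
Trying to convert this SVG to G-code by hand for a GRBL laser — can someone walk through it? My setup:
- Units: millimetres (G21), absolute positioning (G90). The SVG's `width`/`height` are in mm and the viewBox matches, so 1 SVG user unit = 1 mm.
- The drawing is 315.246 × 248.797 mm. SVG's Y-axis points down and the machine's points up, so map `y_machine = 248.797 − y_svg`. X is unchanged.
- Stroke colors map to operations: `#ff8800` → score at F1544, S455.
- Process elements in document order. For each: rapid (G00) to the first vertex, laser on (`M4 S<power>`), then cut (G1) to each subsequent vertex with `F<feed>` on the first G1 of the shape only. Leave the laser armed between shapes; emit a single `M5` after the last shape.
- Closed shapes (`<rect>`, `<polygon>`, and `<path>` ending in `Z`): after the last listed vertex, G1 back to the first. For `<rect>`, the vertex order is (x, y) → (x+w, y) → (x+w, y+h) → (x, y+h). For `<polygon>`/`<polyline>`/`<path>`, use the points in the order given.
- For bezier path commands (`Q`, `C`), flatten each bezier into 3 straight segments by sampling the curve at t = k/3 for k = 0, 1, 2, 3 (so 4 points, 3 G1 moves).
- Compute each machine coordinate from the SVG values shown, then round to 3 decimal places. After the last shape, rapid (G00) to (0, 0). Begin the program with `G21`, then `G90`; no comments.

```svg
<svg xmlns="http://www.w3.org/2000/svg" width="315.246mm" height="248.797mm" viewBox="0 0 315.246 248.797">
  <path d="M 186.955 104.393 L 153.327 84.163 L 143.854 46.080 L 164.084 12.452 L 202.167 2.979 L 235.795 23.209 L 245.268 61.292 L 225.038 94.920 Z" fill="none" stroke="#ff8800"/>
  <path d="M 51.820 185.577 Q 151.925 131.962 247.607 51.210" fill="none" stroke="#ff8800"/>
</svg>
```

1 u = 1 mm; y_m = 248.797 − y.

[1] `<path>` regular polygon, #ff8800→score S455 F1544: (186.955,144.404) → (153.327,164.634) → (143.854,202.717) → (164.084,236.345) → (202.167,245.818) → (235.795,225.588) → (245.268,187.505) → (225.038,153.877) → (186.955,144.404) (closed)

[2] `<path>` quadratic bezier, #ff8800→score S455 F1544: (51.820,63.220) → (118.065,101.979) → (183.328,146.768) → (247.607,197.587)

G21
G90
G00 X186.955 Y144.404
M4 S455
G1 X153.327 Y164.634 F1544
G1 X143.854 Y202.717
G1 X164.084 Y236.345
G1 X202.167 Y245.818
G1 X235.795 Y225.588
G1 X245.268 Y187.505
G1 X225.038 Y153.877
G1 X186.955 Y144.404
G00 X51.820 Y63.220
M4 S455
G1 X118.065 Y101.979 F1544
G1 X183.328 Y146.768
G1 X247.607 Y197.587
M5
G00 X0.000 Y0.000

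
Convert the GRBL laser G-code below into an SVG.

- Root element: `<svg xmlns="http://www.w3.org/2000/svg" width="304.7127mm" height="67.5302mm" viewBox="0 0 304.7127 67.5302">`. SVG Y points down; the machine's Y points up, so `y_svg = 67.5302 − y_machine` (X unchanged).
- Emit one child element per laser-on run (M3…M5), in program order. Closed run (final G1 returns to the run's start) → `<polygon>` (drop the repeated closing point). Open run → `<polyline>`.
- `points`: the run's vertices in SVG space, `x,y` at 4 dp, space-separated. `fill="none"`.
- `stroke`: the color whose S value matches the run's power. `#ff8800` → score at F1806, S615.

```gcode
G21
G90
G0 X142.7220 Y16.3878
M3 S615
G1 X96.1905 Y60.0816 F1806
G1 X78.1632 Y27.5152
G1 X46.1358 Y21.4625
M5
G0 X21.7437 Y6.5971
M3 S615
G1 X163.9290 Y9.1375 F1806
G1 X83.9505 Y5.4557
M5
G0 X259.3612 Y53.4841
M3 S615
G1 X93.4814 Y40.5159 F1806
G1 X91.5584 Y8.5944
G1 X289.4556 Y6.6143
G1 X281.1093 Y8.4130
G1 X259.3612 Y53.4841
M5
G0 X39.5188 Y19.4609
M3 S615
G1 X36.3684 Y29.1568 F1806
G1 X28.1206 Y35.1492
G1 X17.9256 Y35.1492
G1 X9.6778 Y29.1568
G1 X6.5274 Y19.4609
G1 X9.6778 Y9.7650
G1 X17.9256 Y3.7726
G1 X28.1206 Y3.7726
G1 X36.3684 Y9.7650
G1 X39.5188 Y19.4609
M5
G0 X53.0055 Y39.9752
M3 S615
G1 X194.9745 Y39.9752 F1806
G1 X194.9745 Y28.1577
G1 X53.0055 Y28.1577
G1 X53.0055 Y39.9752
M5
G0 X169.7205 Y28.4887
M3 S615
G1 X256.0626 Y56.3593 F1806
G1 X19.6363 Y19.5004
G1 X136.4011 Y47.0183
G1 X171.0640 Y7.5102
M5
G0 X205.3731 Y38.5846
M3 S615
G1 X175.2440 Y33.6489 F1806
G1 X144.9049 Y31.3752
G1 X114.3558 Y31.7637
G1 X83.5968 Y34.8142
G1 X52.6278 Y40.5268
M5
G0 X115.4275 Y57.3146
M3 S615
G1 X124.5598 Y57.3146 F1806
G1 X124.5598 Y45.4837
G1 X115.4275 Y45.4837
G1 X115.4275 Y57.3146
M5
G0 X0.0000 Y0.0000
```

Each laser-on run becomes one SVG element. Flip Y back into SVG space with y_svg = 67.5302 − y_machine. Every run uses S615, so all elements get stroke `#ff8800` (score).

Run 1: The run is open, so emit a `<polyline>` with points (Y-flipped): 142.7220,51.1424 96.1905,7.4486 78.1632,40.0150 46.1358,46.0677.

Run 2: The run is open, so emit a `<polyline>` with points (Y-flipped): 21.7437,60.9331 163.9290,58.3927 83.9505,62.0745.

Run 3: The run returns to its start, so emit a `<polygon>` with points (Y-flipped): 259.3612,14.0461 93.4814,27.0143 91.5584,58.9358 289.4556,60.9159 281.1093,59.1172.

Run 4: The run returns to its start, so emit a `<polygon>` with points (Y-flipped): 39.5188,48.0693 36.3684,38.3734 28.1206,32.3810 17.9256,32.3810 9.6778,38.3734 6.5274,48.0693 9.6778,57.7652 17.9256,63.7576 28.1206,63.7576 36.3684,57.7652.

Run 5: The run returns to its start, so emit a `<polygon>` with points (Y-flipped): 53.0055,27.5550 194.9745,27.5550 194.9745,39.3725 53.0055,39.3725.

Run 6: The run is open, so emit a `<polyline>` with points (Y-flipped): 169.7205,39.0415 256.0626,11.1709 19.6363,48.0298 136.4011,20.5119 171.0640,60.0200.

Run 7: The run is open, so emit a `<polyline>` with points (Y-flipped): 205.3731,28.9456 175.2440,33.8813 144.9049,36.1550 114.3558,35.7665 83.5968,32.7160 52.6278,27.0034.

Run 8: The run returns to its start, so emit a `<polygon>` with points (Y-flipped): 115.4275,10.2156 124.5598,10.2156 124.5598,22.0465 115.4275,22.0465.

<svg xmlns="http://www.w3.org/2000/svg" width="304.7127mm" height="67.5302mm" viewBox="0 0 304.7127 67.5302">
  <polyline points="142.7220,51.1424 96.1905,7.4486 78.1632,40.0150 46.1358,46.0677" fill="none" stroke="#ff8800"/>
  <polyline points="21.7437,60.9331 163.9290,58.3927 83.9505,62.0745" fill="none" stroke="#ff8800"/>
  <polygon points="259.3612,14.0461 93.4814,27.0143 91.5584,58.9358 289.4556,60.9159 281.1093,59.1172" fill="none" stroke="#ff8800"/>
  <polygon points="39.5188,48.0693 36.3684,38.3734 28.1206,32.3810 17.9256,32.3810 9.6778,38.3734 6.5274,48.0693 9.6778,57.7652 17.9256,63.7576 28.1206,63.7576 36.3684,57.7652" fill="none" stroke="#ff8800"/>
  <polygon points="53.0055,27.5550 194.9745,27.5550 194.9745,39.3725 53.0055,39.3725" fill="none" stroke="#ff8800"/>
  <polyline points="169.7205,39.0415 256.0626,11.1709 19.6363,48.0298 136.4011,20.5119 171.0640,60.0200" fill="none" stroke="#ff8800"/>
  <polyline points="205.3731,28.9456 175.2440,33.8813 144.9049,36.1550 114.3558,35.7665 83.5968,32.7160 52.6278,27.0034" fill="none" stroke="#ff8800"/>
  <polygon points="115.4275,10.2156 124.5598,10.2156 124.5598,22.0465 115.4275,22.0465" fill="none" stroke="#ff8800"/>
</svg>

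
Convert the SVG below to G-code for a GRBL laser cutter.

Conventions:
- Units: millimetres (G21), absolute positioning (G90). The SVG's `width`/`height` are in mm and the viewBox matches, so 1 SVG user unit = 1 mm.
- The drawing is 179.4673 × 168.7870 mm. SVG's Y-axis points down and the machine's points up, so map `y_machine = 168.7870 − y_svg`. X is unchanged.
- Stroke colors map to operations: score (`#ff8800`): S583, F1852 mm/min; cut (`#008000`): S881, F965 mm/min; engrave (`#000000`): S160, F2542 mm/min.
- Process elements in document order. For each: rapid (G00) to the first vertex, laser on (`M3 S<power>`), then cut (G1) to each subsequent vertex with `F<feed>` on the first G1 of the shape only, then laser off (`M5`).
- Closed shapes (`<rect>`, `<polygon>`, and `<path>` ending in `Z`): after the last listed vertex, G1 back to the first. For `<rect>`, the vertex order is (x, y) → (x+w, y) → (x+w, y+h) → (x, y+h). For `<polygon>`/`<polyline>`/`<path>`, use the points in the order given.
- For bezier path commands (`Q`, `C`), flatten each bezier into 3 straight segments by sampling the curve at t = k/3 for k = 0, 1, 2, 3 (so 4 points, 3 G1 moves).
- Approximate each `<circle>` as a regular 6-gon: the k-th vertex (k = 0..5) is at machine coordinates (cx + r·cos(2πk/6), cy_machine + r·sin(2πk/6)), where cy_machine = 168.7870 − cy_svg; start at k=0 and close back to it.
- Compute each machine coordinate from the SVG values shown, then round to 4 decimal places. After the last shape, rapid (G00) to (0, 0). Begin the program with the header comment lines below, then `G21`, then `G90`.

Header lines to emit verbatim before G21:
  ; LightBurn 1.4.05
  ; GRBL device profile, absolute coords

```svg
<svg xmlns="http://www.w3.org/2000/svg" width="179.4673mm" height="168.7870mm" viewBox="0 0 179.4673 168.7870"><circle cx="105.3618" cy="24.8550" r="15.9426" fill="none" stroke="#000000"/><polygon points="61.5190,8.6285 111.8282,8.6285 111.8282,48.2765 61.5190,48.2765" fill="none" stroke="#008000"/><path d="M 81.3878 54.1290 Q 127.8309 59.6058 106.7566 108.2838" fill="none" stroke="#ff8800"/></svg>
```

; LightBurn 1.4.05
; GRBL device profile, absolute coords
G21
G90
G00 X121.3044 Y143.9320
M3 S160
G1 X113.3331 Y157.7387 F2542
G1 X97.3905 Y157.7387
G1 X89.4192 Y143.9320
G1 X97.3905 Y130.1253
G1 X113.3331 Y130.1253
G1 X121.3044 Y143.9320
M5
G00 X61.5190 Y160.1585
M3 S881
G1 X111.8282 Y160.1585 F965
G1 X111.8282 Y120.5105
G1 X61.5190 Y120.5105
G1 X61.5190 Y160.1585
M5
G00 X81.3878 Y114.6580
M3 S583
G1 X104.8479 Y106.2067 F1852
G1 X113.3042 Y88.1551
G1 X106.7566 Y60.5032
M5
G00 X0.0000 Y0.0000

viewBox `0 0 179.4673 168.7870` with mm width/height → 1 unit = 1 mm. Flip: y_m = 168.7870 − y_svg.

**Shape 1** — `<circle>` circle, stroke `#000000` → engrave (S160, F2542). Machine vertices: (121.3044,143.9320) → (113.3331,157.7387) → (97.3905,157.7387) → (89.4192,143.9320) → (97.3905,130.1253) → (113.3331,130.1253) → (121.3044,143.9320). Closed: final G1 returns to the first vertex.

**Shape 2** — `<polygon>` rectangle, stroke `#008000` → cut (S881, F965). Machine vertices: (61.5190,160.1585) → (111.8282,160.1585) → (111.8282,120.5105) → (61.5190,120.5105) → (61.5190,160.1585). Closed: final G1 returns to the first vertex.

**Shape 3** — `<path>` quadratic bezier, stroke `#ff8800` → score (S583, F1852). Control points (SVG): P0=(81.3878,54.1290), P1=(127.8309,59.6058), P2=(106.7566,108.2838); sampled at t=k/3. Machine vertices: (81.3878,114.6580) → (104.8479,106.2067) → (113.3042,88.1551) → (106.7566,60.5032). Open path.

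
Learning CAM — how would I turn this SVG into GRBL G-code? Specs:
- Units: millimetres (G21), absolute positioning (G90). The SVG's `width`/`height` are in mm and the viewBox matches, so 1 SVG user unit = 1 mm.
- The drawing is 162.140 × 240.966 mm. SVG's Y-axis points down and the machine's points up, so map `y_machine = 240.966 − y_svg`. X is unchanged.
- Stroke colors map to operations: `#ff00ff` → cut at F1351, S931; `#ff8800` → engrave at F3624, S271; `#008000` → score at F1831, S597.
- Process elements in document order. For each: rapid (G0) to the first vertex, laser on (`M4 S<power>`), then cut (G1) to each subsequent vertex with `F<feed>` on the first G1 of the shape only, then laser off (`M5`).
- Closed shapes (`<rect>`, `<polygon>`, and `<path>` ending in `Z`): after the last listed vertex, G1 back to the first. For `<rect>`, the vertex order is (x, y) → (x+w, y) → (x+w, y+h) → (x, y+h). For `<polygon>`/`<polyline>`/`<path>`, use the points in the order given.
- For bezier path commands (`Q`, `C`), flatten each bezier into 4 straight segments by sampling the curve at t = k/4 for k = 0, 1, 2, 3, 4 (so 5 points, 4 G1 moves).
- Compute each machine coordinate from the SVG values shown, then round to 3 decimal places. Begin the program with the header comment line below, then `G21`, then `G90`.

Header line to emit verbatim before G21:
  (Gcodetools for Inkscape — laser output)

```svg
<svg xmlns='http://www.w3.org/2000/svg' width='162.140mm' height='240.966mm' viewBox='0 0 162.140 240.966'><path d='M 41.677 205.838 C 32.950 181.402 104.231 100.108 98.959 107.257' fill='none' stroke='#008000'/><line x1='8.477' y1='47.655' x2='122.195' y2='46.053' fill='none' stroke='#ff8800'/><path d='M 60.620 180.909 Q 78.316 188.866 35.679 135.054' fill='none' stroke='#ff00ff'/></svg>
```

1 u = 1 mm; y_m = 240.966 − y.

[1] `<path>` cubic bezier, #008000→score S597 F1831: (41.677,35.128) → (47.687,61.846) → (69.022,96.263) → (91.006,124.758) → (98.959,133.709)

[2] `<line>` line segment, #ff8800→engrave S271 F3624: (8.477,193.311) → (122.195,194.913)

[3] `<path>` quadratic bezier, #ff00ff→cut S931 F1351: (60.620,60.057) → (65.697,59.939) → (63.233,67.542) → (53.227,82.867) → (35.679,105.912)

(Gcodetools for Inkscape — laser output)
G21
G90
G0 X41.677 Y35.128
M4 S597
G1 X47.687 Y61.846 F1831
G1 X69.022 Y96.263
G1 X91.006 Y124.758
G1 X98.959 Y133.709
M5
G0 X8.477 Y193.311
M4 S271
G1 X122.195 Y194.913 F3624
M5
G0 X60.620 Y60.057
M4 S931
G1 X65.697 Y59.939 F1351
G1 X63.233 Y67.542
G1 X53.227 Y82.867
G1 X35.679 Y105.912
M5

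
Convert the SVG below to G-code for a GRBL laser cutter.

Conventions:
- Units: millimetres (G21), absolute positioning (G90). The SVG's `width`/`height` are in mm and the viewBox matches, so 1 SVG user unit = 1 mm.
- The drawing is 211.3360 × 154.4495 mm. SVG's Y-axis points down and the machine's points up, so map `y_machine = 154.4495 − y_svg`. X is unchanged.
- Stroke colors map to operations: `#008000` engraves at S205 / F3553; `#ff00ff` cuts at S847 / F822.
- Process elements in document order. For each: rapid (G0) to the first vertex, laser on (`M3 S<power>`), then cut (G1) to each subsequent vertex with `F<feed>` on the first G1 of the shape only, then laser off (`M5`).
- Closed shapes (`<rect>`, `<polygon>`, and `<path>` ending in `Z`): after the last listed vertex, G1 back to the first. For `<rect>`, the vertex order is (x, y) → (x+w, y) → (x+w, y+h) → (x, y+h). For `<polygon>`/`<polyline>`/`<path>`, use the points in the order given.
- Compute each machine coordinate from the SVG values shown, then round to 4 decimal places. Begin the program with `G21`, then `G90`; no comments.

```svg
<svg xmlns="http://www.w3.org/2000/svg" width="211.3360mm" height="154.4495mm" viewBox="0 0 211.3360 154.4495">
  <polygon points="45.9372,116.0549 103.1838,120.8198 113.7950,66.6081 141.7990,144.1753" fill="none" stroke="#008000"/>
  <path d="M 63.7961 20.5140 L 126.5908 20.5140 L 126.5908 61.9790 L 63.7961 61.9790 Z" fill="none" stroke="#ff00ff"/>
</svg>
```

G21
G90
G0 X45.9372 Y38.3946
M3 S205
G1 X103.1838 Y33.6297 F3553
G1 X113.7950 Y87.8414
G1 X141.7990 Y10.2742
G1 X45.9372 Y38.3946
M5
G0 X63.7961 Y133.9355
M3 S847
G1 X126.5908 Y133.9355 F822
G1 X126.5908 Y92.4705
G1 X63.7961 Y92.4705
G1 X63.7961 Y133.9355
M5

Since the viewBox matches the mm dimensions, user units are millimetres directly. The only transform is the Y-flip y_m = 154.4495 − y_svg.

Shape 1 is a closed polygon drawn with `<polygon>`. Its stroke #008000 means engrave at S205, F3553. After flipping Y the toolpath is (45.9372,38.3946) → (103.1838,33.6297) → (113.7950,87.8414) → (141.7990,10.2742) → (45.9372,38.3946), returning to the start.

Shape 2 is a rectangle drawn with `<path>`. Its stroke #ff00ff means cut at S847, F822. After flipping Y the toolpath is (63.7961,133.9355) → (126.5908,133.9355) → (126.5908,92.4705) → (63.7961,92.4705) → (63.7961,133.9355), returning to the start.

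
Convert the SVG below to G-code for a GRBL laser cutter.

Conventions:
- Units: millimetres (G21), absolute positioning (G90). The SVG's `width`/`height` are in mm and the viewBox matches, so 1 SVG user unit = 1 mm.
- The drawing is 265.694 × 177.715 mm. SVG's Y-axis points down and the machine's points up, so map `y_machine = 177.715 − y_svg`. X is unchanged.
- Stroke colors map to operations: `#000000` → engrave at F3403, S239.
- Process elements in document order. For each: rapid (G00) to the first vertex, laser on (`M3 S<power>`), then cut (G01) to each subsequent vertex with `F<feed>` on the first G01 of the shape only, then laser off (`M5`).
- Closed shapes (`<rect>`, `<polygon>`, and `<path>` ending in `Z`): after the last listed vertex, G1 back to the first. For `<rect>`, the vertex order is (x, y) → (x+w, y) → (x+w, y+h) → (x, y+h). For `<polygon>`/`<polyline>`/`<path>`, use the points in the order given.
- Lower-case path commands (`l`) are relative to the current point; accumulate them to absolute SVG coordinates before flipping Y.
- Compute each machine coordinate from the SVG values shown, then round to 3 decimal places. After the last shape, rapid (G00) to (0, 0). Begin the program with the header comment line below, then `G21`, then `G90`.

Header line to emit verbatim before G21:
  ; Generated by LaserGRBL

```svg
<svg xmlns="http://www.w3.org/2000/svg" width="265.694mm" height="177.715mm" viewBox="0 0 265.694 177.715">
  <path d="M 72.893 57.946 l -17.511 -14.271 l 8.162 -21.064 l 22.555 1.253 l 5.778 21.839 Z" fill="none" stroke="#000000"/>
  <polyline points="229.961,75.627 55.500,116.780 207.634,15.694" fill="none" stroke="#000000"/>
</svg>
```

; Generated by LaserGRBL
G21
G90
G00 X72.893 Y119.769
M3 S239
G01 X55.382 Y134.040 F3403
G01 X63.544 Y155.104
G01 X86.099 Y153.851
G01 X91.877 Y132.012
G01 X72.893 Y119.769
M5
G00 X229.961 Y102.088
M3 S239
G01 X55.500 Y60.935 F3403
G01 X207.634 Y162.021
M5
G00 X0.000 Y0.000

1 u = 1 mm; y_m = 177.715 − y.

[1] `<path>` regular polygon, #000000→engrave S239 F3403: (72.893,119.769) → (55.382,134.040) → (63.544,155.104) → (86.099,153.851) → (91.877,132.012) → (72.893,119.769) (closed)

[2] `<polyline>` open polyline, #000000→engrave S239 F3403: (229.961,102.088) → (55.500,60.935) → (207.634,162.021)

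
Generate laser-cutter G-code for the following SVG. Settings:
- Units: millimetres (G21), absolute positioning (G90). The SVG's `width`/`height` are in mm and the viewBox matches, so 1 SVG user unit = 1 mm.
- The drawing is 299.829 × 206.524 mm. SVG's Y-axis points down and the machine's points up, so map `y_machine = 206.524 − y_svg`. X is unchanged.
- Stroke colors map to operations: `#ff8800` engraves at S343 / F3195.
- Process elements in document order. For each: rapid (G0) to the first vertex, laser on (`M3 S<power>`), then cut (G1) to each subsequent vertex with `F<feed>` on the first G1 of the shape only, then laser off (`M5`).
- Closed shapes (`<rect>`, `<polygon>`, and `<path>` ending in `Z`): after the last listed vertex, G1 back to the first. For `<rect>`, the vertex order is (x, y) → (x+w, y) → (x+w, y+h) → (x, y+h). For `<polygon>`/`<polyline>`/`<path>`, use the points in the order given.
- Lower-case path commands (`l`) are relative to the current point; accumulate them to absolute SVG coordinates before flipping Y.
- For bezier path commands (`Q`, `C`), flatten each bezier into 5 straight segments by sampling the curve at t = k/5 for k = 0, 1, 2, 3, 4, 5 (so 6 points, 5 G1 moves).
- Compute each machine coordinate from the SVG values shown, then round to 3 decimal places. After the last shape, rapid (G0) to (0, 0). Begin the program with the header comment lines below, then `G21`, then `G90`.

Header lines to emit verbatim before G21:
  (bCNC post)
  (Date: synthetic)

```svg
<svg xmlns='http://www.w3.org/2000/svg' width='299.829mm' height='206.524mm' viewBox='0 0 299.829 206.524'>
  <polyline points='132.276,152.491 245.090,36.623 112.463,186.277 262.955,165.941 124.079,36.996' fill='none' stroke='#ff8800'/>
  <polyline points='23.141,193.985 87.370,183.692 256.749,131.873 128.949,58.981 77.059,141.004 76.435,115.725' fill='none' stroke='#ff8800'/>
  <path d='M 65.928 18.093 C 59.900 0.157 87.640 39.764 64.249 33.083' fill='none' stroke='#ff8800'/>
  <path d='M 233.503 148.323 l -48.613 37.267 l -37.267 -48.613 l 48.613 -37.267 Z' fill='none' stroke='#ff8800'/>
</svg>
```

1 u = 1 mm; y_m = 206.524 − y.

[1] `<polyline>` open polyline, #ff8800→engrave S343 F3195: (132.276,54.033) → (245.090,169.901) → (112.463,20.247) → (262.955,40.583) → (124.079,169.528)

[2] `<polyline>` open polyline, #ff8800→engrave S343 F3195: (23.141,12.539) → (87.370,22.832) → (256.749,74.651) → (128.949,147.543) → (77.059,65.520) → (76.435,90.799)

[3] `<path>` cubic bezier, #ff8800→engrave S343 F3195: (65.928,188.431) → (65.684,193.118) → (69.470,188.979) → (73.209,180.997) → (72.827,174.156) → (64.249,173.441)

[4] `<path>` regular polygon, #ff8800→engrave S343 F3195: (233.503,58.201) → (184.890,20.934) → (147.623,69.547) → (196.236,106.814) → (233.503,58.201) (closed)

(bCNC post)
(Date: synthetic)
G21
G90
G0 X132.276 Y54.033
M3 S343
G1 X245.090 Y169.901 F3195
G1 X112.463 Y20.247
G1 X262.955 Y40.583
G1 X124.079 Y169.528
M5
G0 X23.141 Y12.539
M3 S343
G1 X87.370 Y22.832 F3195
G1 X256.749 Y74.651
G1 X128.949 Y147.543
G1 X77.059 Y65.520
G1 X76.435 Y90.799
M5
G0 X65.928 Y188.431
M3 S343
G1 X65.684 Y193.118 F3195
G1 X69.470 Y188.979
G1 X73.209 Y180.997
G1 X72.827 Y174.156
G1 X64.249 Y173.441
M5
G0 X233.503 Y58.201
M3 S343
G1 X184.890 Y20.934 F3195
G1 X147.623 Y69.547
G1 X196.236 Y106.814
G1 X233.503 Y58.201
M5
G0 X0.000 Y0.000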